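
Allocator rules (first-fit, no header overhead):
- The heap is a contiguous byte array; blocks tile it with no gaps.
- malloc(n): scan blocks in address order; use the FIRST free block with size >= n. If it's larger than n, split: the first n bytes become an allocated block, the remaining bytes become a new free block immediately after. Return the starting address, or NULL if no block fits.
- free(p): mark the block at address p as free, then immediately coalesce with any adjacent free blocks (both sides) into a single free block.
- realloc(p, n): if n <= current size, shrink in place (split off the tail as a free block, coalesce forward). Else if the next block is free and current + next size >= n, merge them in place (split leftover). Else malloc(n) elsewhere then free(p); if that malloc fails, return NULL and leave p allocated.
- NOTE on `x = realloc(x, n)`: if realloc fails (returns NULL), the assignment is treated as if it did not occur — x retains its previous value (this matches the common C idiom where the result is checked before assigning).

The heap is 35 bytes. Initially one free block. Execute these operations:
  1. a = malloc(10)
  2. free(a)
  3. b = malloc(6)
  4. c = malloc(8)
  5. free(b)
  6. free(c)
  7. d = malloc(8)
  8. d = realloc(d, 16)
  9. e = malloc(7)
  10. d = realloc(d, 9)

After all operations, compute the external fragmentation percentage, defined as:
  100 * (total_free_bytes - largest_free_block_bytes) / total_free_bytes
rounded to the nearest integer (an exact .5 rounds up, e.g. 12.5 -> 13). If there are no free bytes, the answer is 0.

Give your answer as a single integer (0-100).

Answer: 37

Derivation:
Op 1: a = malloc(10) -> a = 0; heap: [0-9 ALLOC][10-34 FREE]
Op 2: free(a) -> (freed a); heap: [0-34 FREE]
Op 3: b = malloc(6) -> b = 0; heap: [0-5 ALLOC][6-34 FREE]
Op 4: c = malloc(8) -> c = 6; heap: [0-5 ALLOC][6-13 ALLOC][14-34 FREE]
Op 5: free(b) -> (freed b); heap: [0-5 FREE][6-13 ALLOC][14-34 FREE]
Op 6: free(c) -> (freed c); heap: [0-34 FREE]
Op 7: d = malloc(8) -> d = 0; heap: [0-7 ALLOC][8-34 FREE]
Op 8: d = realloc(d, 16) -> d = 0; heap: [0-15 ALLOC][16-34 FREE]
Op 9: e = malloc(7) -> e = 16; heap: [0-15 ALLOC][16-22 ALLOC][23-34 FREE]
Op 10: d = realloc(d, 9) -> d = 0; heap: [0-8 ALLOC][9-15 FREE][16-22 ALLOC][23-34 FREE]
Free blocks: [7 12] total_free=19 largest=12 -> 100*(19-12)/19 = 700/19 ≈ 36.842 -> rounds to 37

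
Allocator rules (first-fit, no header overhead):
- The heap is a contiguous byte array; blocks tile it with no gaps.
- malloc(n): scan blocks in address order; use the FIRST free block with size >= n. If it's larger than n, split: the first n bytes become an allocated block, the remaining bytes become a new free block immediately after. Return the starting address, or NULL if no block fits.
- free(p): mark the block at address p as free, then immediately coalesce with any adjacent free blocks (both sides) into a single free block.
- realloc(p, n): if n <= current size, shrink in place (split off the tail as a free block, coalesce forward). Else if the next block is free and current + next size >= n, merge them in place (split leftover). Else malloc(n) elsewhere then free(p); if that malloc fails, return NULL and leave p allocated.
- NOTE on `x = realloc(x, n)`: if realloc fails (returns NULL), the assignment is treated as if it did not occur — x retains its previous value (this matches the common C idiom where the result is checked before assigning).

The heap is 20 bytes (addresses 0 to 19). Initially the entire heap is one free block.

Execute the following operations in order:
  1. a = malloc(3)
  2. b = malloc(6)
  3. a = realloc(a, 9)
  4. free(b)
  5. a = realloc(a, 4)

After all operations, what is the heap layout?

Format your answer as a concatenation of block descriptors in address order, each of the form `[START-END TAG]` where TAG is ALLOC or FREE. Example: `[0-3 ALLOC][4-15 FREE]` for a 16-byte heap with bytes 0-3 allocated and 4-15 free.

Answer: [0-8 FREE][9-12 ALLOC][13-19 FREE]

Derivation:
Op 1: a = malloc(3) -> a = 0; heap: [0-2 ALLOC][3-19 FREE]
Op 2: b = malloc(6) -> b = 3; heap: [0-2 ALLOC][3-8 ALLOC][9-19 FREE]
Op 3: a = realloc(a, 9) -> a = 9; heap: [0-2 FREE][3-8 ALLOC][9-17 ALLOC][18-19 FREE]
Op 4: free(b) -> (freed b); heap: [0-8 FREE][9-17 ALLOC][18-19 FREE]
Op 5: a = realloc(a, 4) -> a = 9; heap: [0-8 FREE][9-12 ALLOC][13-19 FREE]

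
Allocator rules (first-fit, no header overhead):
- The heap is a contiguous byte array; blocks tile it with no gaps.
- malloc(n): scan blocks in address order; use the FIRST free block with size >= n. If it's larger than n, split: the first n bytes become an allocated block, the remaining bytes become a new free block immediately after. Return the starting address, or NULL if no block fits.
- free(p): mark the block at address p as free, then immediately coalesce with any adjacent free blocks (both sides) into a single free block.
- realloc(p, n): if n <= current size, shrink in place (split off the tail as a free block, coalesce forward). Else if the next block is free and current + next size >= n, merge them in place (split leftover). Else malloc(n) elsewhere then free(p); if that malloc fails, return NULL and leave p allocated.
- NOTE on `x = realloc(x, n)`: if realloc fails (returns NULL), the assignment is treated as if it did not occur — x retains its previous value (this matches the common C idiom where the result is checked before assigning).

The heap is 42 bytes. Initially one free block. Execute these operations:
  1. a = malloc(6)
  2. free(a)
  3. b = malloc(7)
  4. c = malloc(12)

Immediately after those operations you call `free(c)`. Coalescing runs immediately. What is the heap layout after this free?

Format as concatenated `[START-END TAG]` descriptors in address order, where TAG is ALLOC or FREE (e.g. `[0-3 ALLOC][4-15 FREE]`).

Answer: [0-6 ALLOC][7-41 FREE]

Derivation:
Op 1: a = malloc(6) -> a = 0; heap: [0-5 ALLOC][6-41 FREE]
Op 2: free(a) -> (freed a); heap: [0-41 FREE]
Op 3: b = malloc(7) -> b = 0; heap: [0-6 ALLOC][7-41 FREE]
Op 4: c = malloc(12) -> c = 7; heap: [0-6 ALLOC][7-18 ALLOC][19-41 FREE]
free(c): c = 7 -> block [7-18 ALLOC]; mark free, coalesce with adjacent free neighbors -> [0-6 ALLOC][7-41 FREE]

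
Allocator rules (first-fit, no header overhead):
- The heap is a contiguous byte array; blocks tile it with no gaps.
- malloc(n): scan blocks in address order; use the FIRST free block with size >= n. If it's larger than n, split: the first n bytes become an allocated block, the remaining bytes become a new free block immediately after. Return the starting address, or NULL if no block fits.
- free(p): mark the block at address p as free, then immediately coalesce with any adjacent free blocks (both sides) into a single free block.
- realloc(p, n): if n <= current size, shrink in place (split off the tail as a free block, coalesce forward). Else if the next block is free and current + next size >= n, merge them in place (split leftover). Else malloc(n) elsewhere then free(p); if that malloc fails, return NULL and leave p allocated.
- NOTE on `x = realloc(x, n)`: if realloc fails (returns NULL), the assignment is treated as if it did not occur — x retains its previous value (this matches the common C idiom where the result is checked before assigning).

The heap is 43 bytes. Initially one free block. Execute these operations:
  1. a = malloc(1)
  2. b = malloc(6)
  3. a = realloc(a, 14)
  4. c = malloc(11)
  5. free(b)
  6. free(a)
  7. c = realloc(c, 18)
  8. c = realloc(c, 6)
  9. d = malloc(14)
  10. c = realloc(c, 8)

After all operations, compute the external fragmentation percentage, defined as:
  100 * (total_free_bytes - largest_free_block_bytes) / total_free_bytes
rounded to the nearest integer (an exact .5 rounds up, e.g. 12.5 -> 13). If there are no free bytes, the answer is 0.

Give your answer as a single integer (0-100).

Op 1: a = malloc(1) -> a = 0; heap: [0-0 ALLOC][1-42 FREE]
Op 2: b = malloc(6) -> b = 1; heap: [0-0 ALLOC][1-6 ALLOC][7-42 FREE]
Op 3: a = realloc(a, 14) -> a = 7; heap: [0-0 FREE][1-6 ALLOC][7-20 ALLOC][21-42 FREE]
Op 4: c = malloc(11) -> c = 21; heap: [0-0 FREE][1-6 ALLOC][7-20 ALLOC][21-31 ALLOC][32-42 FREE]
Op 5: free(b) -> (freed b); heap: [0-6 FREE][7-20 ALLOC][21-31 ALLOC][32-42 FREE]
Op 6: free(a) -> (freed a); heap: [0-20 FREE][21-31 ALLOC][32-42 FREE]
Op 7: c = realloc(c, 18) -> c = 21; heap: [0-20 FREE][21-38 ALLOC][39-42 FREE]
Op 8: c = realloc(c, 6) -> c = 21; heap: [0-20 FREE][21-26 ALLOC][27-42 FREE]
Op 9: d = malloc(14) -> d = 0; heap: [0-13 ALLOC][14-20 FREE][21-26 ALLOC][27-42 FREE]
Op 10: c = realloc(c, 8) -> c = 21; heap: [0-13 ALLOC][14-20 FREE][21-28 ALLOC][29-42 FREE]
Free blocks: [7 14] total_free=21 largest=14 -> 100*(21-14)/21 = 700/21 ≈ 33.333 -> rounds to 33

Answer: 33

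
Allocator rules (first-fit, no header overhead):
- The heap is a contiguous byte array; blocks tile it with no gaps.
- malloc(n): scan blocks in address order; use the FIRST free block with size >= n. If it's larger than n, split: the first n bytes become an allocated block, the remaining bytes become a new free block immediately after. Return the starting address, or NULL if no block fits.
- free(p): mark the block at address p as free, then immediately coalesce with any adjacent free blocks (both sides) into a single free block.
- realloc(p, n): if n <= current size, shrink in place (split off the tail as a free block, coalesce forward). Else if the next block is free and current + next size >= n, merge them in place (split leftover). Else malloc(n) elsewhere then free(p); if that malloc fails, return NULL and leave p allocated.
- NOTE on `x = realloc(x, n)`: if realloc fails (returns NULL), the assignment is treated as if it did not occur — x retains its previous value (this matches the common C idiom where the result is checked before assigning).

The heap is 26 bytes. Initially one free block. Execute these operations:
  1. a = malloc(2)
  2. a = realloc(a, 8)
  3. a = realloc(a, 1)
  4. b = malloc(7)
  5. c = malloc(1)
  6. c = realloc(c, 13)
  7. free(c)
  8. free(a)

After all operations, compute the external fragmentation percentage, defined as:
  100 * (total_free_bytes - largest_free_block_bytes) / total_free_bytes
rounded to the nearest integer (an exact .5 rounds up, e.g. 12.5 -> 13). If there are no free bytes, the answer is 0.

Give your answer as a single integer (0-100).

Answer: 5

Derivation:
Op 1: a = malloc(2) -> a = 0; heap: [0-1 ALLOC][2-25 FREE]
Op 2: a = realloc(a, 8) -> a = 0; heap: [0-7 ALLOC][8-25 FREE]
Op 3: a = realloc(a, 1) -> a = 0; heap: [0-0 ALLOC][1-25 FREE]
Op 4: b = malloc(7) -> b = 1; heap: [0-0 ALLOC][1-7 ALLOC][8-25 FREE]
Op 5: c = malloc(1) -> c = 8; heap: [0-0 ALLOC][1-7 ALLOC][8-8 ALLOC][9-25 FREE]
Op 6: c = realloc(c, 13) -> c = 8; heap: [0-0 ALLOC][1-7 ALLOC][8-20 ALLOC][21-25 FREE]
Op 7: free(c) -> (freed c); heap: [0-0 ALLOC][1-7 ALLOC][8-25 FREE]
Op 8: free(a) -> (freed a); heap: [0-0 FREE][1-7 ALLOC][8-25 FREE]
Free blocks: [1 18] total_free=19 largest=18 -> 100*(19-18)/19 = 100/19 ≈ 5.263 -> rounds to 5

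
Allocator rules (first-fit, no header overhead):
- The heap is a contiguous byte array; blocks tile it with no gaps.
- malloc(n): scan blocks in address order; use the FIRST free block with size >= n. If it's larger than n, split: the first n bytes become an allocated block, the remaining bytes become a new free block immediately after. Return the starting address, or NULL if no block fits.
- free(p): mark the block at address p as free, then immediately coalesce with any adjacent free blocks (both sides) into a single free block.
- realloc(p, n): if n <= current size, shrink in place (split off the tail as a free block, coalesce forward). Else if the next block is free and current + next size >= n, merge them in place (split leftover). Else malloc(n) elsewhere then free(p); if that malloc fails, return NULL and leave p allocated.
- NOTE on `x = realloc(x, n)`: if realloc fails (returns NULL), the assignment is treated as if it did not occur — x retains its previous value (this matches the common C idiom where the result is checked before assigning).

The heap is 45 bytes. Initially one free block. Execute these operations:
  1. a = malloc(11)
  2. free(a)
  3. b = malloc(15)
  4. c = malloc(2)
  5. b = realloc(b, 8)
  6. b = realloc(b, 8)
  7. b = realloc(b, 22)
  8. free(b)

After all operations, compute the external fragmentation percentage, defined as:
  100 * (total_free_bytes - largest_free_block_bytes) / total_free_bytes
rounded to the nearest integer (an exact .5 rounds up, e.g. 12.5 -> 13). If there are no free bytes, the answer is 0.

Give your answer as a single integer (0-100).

Answer: 35

Derivation:
Op 1: a = malloc(11) -> a = 0; heap: [0-10 ALLOC][11-44 FREE]
Op 2: free(a) -> (freed a); heap: [0-44 FREE]
Op 3: b = malloc(15) -> b = 0; heap: [0-14 ALLOC][15-44 FREE]
Op 4: c = malloc(2) -> c = 15; heap: [0-14 ALLOC][15-16 ALLOC][17-44 FREE]
Op 5: b = realloc(b, 8) -> b = 0; heap: [0-7 ALLOC][8-14 FREE][15-16 ALLOC][17-44 FREE]
Op 6: b = realloc(b, 8) -> b = 0; heap: [0-7 ALLOC][8-14 FREE][15-16 ALLOC][17-44 FREE]
Op 7: b = realloc(b, 22) -> b = 17; heap: [0-14 FREE][15-16 ALLOC][17-38 ALLOC][39-44 FREE]
Op 8: free(b) -> (freed b); heap: [0-14 FREE][15-16 ALLOC][17-44 FREE]
Free blocks: [15 28] total_free=43 largest=28 -> 100*(43-28)/43 = 1500/43 ≈ 34.884 -> rounds to 35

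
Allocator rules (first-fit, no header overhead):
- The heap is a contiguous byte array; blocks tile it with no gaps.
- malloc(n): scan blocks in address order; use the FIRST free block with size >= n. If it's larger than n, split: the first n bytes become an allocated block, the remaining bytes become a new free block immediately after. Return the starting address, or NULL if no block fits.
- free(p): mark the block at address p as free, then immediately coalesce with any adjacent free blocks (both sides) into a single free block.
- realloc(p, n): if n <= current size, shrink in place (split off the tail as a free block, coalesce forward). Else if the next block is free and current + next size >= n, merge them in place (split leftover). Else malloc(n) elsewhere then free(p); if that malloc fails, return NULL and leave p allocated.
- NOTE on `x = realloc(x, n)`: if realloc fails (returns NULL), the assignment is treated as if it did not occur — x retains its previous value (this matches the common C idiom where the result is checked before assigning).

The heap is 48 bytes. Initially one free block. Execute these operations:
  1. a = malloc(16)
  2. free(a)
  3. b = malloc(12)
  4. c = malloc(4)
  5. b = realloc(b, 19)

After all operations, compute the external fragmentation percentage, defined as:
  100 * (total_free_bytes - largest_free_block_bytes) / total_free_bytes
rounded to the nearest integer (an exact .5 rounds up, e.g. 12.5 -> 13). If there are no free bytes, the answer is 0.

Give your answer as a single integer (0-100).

Answer: 48

Derivation:
Op 1: a = malloc(16) -> a = 0; heap: [0-15 ALLOC][16-47 FREE]
Op 2: free(a) -> (freed a); heap: [0-47 FREE]
Op 3: b = malloc(12) -> b = 0; heap: [0-11 ALLOC][12-47 FREE]
Op 4: c = malloc(4) -> c = 12; heap: [0-11 ALLOC][12-15 ALLOC][16-47 FREE]
Op 5: b = realloc(b, 19) -> b = 16; heap: [0-11 FREE][12-15 ALLOC][16-34 ALLOC][35-47 FREE]
Free blocks: [12 13] total_free=25 largest=13 -> 100*(25-13)/25 = 1200/25 = 48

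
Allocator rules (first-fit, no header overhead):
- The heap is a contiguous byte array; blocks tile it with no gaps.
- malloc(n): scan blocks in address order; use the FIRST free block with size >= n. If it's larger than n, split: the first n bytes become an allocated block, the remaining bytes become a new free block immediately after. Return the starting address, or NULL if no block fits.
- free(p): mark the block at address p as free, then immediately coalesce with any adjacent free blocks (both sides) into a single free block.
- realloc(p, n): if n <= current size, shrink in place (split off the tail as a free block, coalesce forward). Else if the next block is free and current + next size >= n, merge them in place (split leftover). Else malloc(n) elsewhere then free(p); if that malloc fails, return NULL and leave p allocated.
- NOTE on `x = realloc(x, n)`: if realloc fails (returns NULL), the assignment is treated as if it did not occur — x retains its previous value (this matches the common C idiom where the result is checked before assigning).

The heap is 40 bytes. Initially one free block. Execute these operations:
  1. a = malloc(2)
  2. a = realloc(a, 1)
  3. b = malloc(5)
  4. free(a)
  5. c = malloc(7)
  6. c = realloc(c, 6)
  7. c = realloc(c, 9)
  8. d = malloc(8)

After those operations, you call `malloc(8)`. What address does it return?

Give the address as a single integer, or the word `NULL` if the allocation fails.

Answer: 23

Derivation:
Op 1: a = malloc(2) -> a = 0; heap: [0-1 ALLOC][2-39 FREE]
Op 2: a = realloc(a, 1) -> a = 0; heap: [0-0 ALLOC][1-39 FREE]
Op 3: b = malloc(5) -> b = 1; heap: [0-0 ALLOC][1-5 ALLOC][6-39 FREE]
Op 4: free(a) -> (freed a); heap: [0-0 FREE][1-5 ALLOC][6-39 FREE]
Op 5: c = malloc(7) -> c = 6; heap: [0-0 FREE][1-5 ALLOC][6-12 ALLOC][13-39 FREE]
Op 6: c = realloc(c, 6) -> c = 6; heap: [0-0 FREE][1-5 ALLOC][6-11 ALLOC][12-39 FREE]
Op 7: c = realloc(c, 9) -> c = 6; heap: [0-0 FREE][1-5 ALLOC][6-14 ALLOC][15-39 FREE]
Op 8: d = malloc(8) -> d = 15; heap: [0-0 FREE][1-5 ALLOC][6-14 ALLOC][15-22 ALLOC][23-39 FREE]
malloc(8): first-fit scan over [0-0 FREE][1-5 ALLOC][6-14 ALLOC][15-22 ALLOC][23-39 FREE] -> 23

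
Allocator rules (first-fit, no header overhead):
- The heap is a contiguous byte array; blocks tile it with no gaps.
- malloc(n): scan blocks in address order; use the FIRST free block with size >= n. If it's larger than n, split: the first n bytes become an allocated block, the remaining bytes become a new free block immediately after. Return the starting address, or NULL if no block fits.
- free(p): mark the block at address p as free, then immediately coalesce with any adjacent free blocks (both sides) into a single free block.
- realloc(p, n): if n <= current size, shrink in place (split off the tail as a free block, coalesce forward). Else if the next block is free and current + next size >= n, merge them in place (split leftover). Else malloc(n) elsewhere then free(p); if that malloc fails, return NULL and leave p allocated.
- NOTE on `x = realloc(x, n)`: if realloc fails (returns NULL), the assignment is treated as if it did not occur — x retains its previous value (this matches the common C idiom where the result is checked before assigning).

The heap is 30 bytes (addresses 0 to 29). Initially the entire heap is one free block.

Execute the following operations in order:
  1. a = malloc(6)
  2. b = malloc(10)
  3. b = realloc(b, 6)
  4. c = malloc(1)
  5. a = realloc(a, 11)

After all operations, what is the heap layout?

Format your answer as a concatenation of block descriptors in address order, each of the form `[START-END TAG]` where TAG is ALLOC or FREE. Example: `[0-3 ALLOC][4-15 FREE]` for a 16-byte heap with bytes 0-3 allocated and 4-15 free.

Answer: [0-5 FREE][6-11 ALLOC][12-12 ALLOC][13-23 ALLOC][24-29 FREE]

Derivation:
Op 1: a = malloc(6) -> a = 0; heap: [0-5 ALLOC][6-29 FREE]
Op 2: b = malloc(10) -> b = 6; heap: [0-5 ALLOC][6-15 ALLOC][16-29 FREE]
Op 3: b = realloc(b, 6) -> b = 6; heap: [0-5 ALLOC][6-11 ALLOC][12-29 FREE]
Op 4: c = malloc(1) -> c = 12; heap: [0-5 ALLOC][6-11 ALLOC][12-12 ALLOC][13-29 FREE]
Op 5: a = realloc(a, 11) -> a = 13; heap: [0-5 FREE][6-11 ALLOC][12-12 ALLOC][13-23 ALLOC][24-29 FREE]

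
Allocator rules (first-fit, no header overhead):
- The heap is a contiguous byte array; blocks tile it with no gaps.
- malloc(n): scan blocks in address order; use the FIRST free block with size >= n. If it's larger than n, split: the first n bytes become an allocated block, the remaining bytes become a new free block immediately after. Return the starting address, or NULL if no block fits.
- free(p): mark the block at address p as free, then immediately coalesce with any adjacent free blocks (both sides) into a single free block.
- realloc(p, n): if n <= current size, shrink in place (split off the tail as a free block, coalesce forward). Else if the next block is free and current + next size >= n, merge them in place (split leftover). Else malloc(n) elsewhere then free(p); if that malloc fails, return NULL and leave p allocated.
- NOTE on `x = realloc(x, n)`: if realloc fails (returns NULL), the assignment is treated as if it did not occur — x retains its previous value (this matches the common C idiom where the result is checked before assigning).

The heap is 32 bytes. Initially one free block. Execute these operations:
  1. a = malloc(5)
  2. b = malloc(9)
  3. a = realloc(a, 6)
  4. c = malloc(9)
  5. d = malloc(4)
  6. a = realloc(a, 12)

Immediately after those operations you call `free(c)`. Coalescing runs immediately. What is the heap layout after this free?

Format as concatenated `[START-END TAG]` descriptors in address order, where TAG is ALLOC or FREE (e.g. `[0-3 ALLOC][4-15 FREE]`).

Op 1: a = malloc(5) -> a = 0; heap: [0-4 ALLOC][5-31 FREE]
Op 2: b = malloc(9) -> b = 5; heap: [0-4 ALLOC][5-13 ALLOC][14-31 FREE]
Op 3: a = realloc(a, 6) -> a = 14; heap: [0-4 FREE][5-13 ALLOC][14-19 ALLOC][20-31 FREE]
Op 4: c = malloc(9) -> c = 20; heap: [0-4 FREE][5-13 ALLOC][14-19 ALLOC][20-28 ALLOC][29-31 FREE]
Op 5: d = malloc(4) -> d = 0; heap: [0-3 ALLOC][4-4 FREE][5-13 ALLOC][14-19 ALLOC][20-28 ALLOC][29-31 FREE]
Op 6: a = realloc(a, 12) -> NULL (a unchanged); heap: [0-3 ALLOC][4-4 FREE][5-13 ALLOC][14-19 ALLOC][20-28 ALLOC][29-31 FREE]
free(c): c = 20 -> block [20-28 ALLOC]; mark free, coalesce with adjacent free neighbors -> [0-3 ALLOC][4-4 FREE][5-13 ALLOC][14-19 ALLOC][20-31 FREE]

Answer: [0-3 ALLOC][4-4 FREE][5-13 ALLOC][14-19 ALLOC][20-31 FREE]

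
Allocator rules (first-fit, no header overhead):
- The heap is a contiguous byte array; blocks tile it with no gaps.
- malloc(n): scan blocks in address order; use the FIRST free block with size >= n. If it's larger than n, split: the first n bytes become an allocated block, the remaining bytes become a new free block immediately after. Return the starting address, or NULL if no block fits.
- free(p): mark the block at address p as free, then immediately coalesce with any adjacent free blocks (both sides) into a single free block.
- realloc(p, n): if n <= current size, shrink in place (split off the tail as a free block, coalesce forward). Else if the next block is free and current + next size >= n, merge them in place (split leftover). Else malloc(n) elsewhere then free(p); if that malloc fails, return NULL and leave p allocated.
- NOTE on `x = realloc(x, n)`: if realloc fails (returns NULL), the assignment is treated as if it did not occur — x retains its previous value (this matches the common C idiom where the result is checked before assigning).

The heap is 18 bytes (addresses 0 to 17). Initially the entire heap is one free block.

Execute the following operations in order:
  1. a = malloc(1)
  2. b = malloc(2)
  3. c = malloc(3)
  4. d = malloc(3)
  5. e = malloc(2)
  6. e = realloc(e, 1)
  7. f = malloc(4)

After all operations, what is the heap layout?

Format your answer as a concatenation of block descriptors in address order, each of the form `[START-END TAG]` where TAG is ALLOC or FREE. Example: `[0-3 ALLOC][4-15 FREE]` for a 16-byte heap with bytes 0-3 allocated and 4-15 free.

Answer: [0-0 ALLOC][1-2 ALLOC][3-5 ALLOC][6-8 ALLOC][9-9 ALLOC][10-13 ALLOC][14-17 FREE]

Derivation:
Op 1: a = malloc(1) -> a = 0; heap: [0-0 ALLOC][1-17 FREE]
Op 2: b = malloc(2) -> b = 1; heap: [0-0 ALLOC][1-2 ALLOC][3-17 FREE]
Op 3: c = malloc(3) -> c = 3; heap: [0-0 ALLOC][1-2 ALLOC][3-5 ALLOC][6-17 FREE]
Op 4: d = malloc(3) -> d = 6; heap: [0-0 ALLOC][1-2 ALLOC][3-5 ALLOC][6-8 ALLOC][9-17 FREE]
Op 5: e = malloc(2) -> e = 9; heap: [0-0 ALLOC][1-2 ALLOC][3-5 ALLOC][6-8 ALLOC][9-10 ALLOC][11-17 FREE]
Op 6: e = realloc(e, 1) -> e = 9; heap: [0-0 ALLOC][1-2 ALLOC][3-5 ALLOC][6-8 ALLOC][9-9 ALLOC][10-17 FREE]
Op 7: f = malloc(4) -> f = 10; heap: [0-0 ALLOC][1-2 ALLOC][3-5 ALLOC][6-8 ALLOC][9-9 ALLOC][10-13 ALLOC][14-17 FREE]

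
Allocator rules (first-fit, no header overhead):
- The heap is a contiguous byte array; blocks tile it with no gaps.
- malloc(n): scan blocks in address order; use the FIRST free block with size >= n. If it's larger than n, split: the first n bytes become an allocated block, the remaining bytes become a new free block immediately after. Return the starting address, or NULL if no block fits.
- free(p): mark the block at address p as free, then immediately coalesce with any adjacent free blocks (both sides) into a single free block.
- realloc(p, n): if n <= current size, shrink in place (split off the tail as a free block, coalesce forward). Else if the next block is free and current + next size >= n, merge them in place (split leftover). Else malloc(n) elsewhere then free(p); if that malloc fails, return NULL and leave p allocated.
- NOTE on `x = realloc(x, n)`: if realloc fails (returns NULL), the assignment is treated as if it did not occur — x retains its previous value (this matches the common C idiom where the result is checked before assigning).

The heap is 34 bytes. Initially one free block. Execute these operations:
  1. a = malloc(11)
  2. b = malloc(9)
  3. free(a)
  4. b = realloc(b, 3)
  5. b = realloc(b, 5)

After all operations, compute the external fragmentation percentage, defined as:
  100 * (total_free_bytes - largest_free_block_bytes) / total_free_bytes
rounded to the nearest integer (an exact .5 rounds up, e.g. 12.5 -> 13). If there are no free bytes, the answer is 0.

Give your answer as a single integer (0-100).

Op 1: a = malloc(11) -> a = 0; heap: [0-10 ALLOC][11-33 FREE]
Op 2: b = malloc(9) -> b = 11; heap: [0-10 ALLOC][11-19 ALLOC][20-33 FREE]
Op 3: free(a) -> (freed a); heap: [0-10 FREE][11-19 ALLOC][20-33 FREE]
Op 4: b = realloc(b, 3) -> b = 11; heap: [0-10 FREE][11-13 ALLOC][14-33 FREE]
Op 5: b = realloc(b, 5) -> b = 11; heap: [0-10 FREE][11-15 ALLOC][16-33 FREE]
Free blocks: [11 18] total_free=29 largest=18 -> 100*(29-18)/29 = 1100/29 ≈ 37.931 -> rounds to 38

Answer: 38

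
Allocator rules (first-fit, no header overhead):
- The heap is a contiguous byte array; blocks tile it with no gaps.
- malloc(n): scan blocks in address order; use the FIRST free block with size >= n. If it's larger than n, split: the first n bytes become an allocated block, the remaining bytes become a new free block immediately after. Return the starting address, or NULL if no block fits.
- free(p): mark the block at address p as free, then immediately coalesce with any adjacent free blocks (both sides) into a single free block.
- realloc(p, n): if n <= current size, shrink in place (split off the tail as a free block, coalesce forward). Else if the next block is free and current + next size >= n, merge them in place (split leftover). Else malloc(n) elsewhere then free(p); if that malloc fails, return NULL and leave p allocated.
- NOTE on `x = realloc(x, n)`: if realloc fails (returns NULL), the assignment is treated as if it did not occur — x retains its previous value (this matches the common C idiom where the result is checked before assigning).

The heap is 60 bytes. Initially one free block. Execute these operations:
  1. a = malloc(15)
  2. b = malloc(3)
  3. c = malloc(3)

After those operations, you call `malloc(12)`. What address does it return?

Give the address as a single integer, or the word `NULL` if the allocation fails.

Op 1: a = malloc(15) -> a = 0; heap: [0-14 ALLOC][15-59 FREE]
Op 2: b = malloc(3) -> b = 15; heap: [0-14 ALLOC][15-17 ALLOC][18-59 FREE]
Op 3: c = malloc(3) -> c = 18; heap: [0-14 ALLOC][15-17 ALLOC][18-20 ALLOC][21-59 FREE]
malloc(12): first-fit scan over [0-14 ALLOC][15-17 ALLOC][18-20 ALLOC][21-59 FREE] -> 21

Answer: 21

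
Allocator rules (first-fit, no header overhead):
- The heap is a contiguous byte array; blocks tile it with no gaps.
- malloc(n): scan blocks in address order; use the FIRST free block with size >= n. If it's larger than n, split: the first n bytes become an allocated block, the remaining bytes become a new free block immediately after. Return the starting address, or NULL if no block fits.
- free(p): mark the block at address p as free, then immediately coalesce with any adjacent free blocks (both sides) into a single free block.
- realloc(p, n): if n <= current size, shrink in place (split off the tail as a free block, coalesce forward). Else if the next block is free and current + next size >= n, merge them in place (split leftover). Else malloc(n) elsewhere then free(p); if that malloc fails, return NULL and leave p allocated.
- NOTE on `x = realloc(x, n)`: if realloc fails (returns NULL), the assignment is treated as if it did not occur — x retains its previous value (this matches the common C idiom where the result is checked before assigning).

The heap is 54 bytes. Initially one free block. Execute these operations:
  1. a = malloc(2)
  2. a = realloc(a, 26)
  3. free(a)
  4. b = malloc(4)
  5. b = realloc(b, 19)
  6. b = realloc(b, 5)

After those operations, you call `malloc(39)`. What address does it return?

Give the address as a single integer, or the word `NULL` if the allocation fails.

Answer: 5

Derivation:
Op 1: a = malloc(2) -> a = 0; heap: [0-1 ALLOC][2-53 FREE]
Op 2: a = realloc(a, 26) -> a = 0; heap: [0-25 ALLOC][26-53 FREE]
Op 3: free(a) -> (freed a); heap: [0-53 FREE]
Op 4: b = malloc(4) -> b = 0; heap: [0-3 ALLOC][4-53 FREE]
Op 5: b = realloc(b, 19) -> b = 0; heap: [0-18 ALLOC][19-53 FREE]
Op 6: b = realloc(b, 5) -> b = 0; heap: [0-4 ALLOC][5-53 FREE]
malloc(39): first-fit scan over [0-4 ALLOC][5-53 FREE] -> 5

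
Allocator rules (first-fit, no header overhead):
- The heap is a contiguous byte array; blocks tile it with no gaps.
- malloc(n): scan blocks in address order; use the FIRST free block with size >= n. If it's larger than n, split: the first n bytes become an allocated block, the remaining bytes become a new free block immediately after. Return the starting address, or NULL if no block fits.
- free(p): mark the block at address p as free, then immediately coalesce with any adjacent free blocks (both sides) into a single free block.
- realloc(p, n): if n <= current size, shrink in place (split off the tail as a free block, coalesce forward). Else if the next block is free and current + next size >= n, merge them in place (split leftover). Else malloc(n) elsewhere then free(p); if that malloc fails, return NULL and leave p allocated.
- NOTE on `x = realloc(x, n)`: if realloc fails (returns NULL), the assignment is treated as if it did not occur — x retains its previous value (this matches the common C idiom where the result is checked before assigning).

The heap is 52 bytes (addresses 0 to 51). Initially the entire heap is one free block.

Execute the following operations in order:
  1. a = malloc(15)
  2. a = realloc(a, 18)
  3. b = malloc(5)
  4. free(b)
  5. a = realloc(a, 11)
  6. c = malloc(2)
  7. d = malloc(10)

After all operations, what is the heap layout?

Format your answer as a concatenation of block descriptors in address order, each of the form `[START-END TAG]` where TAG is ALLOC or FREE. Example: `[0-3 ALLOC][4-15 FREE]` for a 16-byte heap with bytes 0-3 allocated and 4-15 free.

Answer: [0-10 ALLOC][11-12 ALLOC][13-22 ALLOC][23-51 FREE]

Derivation:
Op 1: a = malloc(15) -> a = 0; heap: [0-14 ALLOC][15-51 FREE]
Op 2: a = realloc(a, 18) -> a = 0; heap: [0-17 ALLOC][18-51 FREE]
Op 3: b = malloc(5) -> b = 18; heap: [0-17 ALLOC][18-22 ALLOC][23-51 FREE]
Op 4: free(b) -> (freed b); heap: [0-17 ALLOC][18-51 FREE]
Op 5: a = realloc(a, 11) -> a = 0; heap: [0-10 ALLOC][11-51 FREE]
Op 6: c = malloc(2) -> c = 11; heap: [0-10 ALLOC][11-12 ALLOC][13-51 FREE]
Op 7: d = malloc(10) -> d = 13; heap: [0-10 ALLOC][11-12 ALLOC][13-22 ALLOC][23-51 FREE]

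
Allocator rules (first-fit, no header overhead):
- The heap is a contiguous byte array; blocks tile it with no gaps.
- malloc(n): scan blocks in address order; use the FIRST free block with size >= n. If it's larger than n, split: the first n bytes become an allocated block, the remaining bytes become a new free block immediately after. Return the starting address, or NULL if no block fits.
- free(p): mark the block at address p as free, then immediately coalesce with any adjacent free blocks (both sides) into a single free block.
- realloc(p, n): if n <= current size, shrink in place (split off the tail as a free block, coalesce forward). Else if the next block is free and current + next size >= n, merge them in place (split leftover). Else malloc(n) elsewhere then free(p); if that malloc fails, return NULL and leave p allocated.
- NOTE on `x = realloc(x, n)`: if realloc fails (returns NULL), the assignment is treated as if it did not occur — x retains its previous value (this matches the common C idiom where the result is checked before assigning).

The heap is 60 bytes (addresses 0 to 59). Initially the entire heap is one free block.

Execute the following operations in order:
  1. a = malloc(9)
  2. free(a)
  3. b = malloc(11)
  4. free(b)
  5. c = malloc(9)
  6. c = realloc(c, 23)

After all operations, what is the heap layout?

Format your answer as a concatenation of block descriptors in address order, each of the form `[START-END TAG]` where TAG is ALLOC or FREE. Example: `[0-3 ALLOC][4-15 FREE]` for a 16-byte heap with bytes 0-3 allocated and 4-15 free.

Op 1: a = malloc(9) -> a = 0; heap: [0-8 ALLOC][9-59 FREE]
Op 2: free(a) -> (freed a); heap: [0-59 FREE]
Op 3: b = malloc(11) -> b = 0; heap: [0-10 ALLOC][11-59 FREE]
Op 4: free(b) -> (freed b); heap: [0-59 FREE]
Op 5: c = malloc(9) -> c = 0; heap: [0-8 ALLOC][9-59 FREE]
Op 6: c = realloc(c, 23) -> c = 0; heap: [0-22 ALLOC][23-59 FREE]

Answer: [0-22 ALLOC][23-59 FREE]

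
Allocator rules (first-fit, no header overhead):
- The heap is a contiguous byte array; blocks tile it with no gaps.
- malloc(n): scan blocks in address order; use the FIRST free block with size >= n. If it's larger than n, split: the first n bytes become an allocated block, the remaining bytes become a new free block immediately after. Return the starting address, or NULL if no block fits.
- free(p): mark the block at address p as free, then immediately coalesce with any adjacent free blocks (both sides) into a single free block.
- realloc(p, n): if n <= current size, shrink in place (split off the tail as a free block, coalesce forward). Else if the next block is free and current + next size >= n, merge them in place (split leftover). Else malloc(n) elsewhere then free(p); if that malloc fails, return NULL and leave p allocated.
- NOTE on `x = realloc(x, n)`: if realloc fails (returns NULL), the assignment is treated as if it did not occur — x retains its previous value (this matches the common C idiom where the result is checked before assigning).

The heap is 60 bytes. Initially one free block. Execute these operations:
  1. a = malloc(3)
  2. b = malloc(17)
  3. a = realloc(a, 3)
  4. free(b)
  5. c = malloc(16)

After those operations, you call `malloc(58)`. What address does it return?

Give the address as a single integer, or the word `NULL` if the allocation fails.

Answer: NULL

Derivation:
Op 1: a = malloc(3) -> a = 0; heap: [0-2 ALLOC][3-59 FREE]
Op 2: b = malloc(17) -> b = 3; heap: [0-2 ALLOC][3-19 ALLOC][20-59 FREE]
Op 3: a = realloc(a, 3) -> a = 0; heap: [0-2 ALLOC][3-19 ALLOC][20-59 FREE]
Op 4: free(b) -> (freed b); heap: [0-2 ALLOC][3-59 FREE]
Op 5: c = malloc(16) -> c = 3; heap: [0-2 ALLOC][3-18 ALLOC][19-59 FREE]
malloc(58): first-fit scan over [0-2 ALLOC][3-18 ALLOC][19-59 FREE] -> NULL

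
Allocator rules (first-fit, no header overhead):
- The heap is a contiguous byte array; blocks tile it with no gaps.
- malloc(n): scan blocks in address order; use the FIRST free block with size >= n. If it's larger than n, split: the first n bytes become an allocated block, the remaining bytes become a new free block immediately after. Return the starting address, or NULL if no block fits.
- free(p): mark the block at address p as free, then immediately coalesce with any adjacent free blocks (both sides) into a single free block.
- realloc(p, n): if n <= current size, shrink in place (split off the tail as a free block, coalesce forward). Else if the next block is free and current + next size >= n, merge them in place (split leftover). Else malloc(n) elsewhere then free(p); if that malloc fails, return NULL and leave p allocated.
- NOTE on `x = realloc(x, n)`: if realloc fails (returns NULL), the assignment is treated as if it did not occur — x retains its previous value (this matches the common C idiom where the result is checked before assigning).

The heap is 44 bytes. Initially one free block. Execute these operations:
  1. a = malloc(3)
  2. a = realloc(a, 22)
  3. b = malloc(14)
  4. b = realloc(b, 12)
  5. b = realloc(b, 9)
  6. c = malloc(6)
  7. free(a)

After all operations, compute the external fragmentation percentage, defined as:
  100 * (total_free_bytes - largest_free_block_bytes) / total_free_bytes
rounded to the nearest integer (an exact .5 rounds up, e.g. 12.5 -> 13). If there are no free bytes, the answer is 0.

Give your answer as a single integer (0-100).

Answer: 24

Derivation:
Op 1: a = malloc(3) -> a = 0; heap: [0-2 ALLOC][3-43 FREE]
Op 2: a = realloc(a, 22) -> a = 0; heap: [0-21 ALLOC][22-43 FREE]
Op 3: b = malloc(14) -> b = 22; heap: [0-21 ALLOC][22-35 ALLOC][36-43 FREE]
Op 4: b = realloc(b, 12) -> b = 22; heap: [0-21 ALLOC][22-33 ALLOC][34-43 FREE]
Op 5: b = realloc(b, 9) -> b = 22; heap: [0-21 ALLOC][22-30 ALLOC][31-43 FREE]
Op 6: c = malloc(6) -> c = 31; heap: [0-21 ALLOC][22-30 ALLOC][31-36 ALLOC][37-43 FREE]
Op 7: free(a) -> (freed a); heap: [0-21 FREE][22-30 ALLOC][31-36 ALLOC][37-43 FREE]
Free blocks: [22 7] total_free=29 largest=22 -> 100*(29-22)/29 = 700/29 ≈ 24.138 -> rounds to 24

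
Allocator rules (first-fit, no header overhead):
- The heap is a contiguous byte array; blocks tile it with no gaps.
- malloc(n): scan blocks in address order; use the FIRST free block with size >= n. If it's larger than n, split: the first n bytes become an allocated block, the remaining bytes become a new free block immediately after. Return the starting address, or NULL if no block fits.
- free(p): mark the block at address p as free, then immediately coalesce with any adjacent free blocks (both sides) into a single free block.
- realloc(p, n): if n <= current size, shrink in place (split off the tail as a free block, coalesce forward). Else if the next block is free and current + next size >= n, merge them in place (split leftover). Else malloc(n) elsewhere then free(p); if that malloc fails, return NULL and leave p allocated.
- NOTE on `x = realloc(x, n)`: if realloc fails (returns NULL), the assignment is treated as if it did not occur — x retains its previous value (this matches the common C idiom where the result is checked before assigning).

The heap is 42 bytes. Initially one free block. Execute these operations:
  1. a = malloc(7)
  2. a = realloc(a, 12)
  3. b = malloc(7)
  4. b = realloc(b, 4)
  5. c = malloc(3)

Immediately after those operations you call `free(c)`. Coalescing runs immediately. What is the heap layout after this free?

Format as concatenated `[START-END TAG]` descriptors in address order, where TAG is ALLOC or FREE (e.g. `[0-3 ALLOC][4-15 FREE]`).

Answer: [0-11 ALLOC][12-15 ALLOC][16-41 FREE]

Derivation:
Op 1: a = malloc(7) -> a = 0; heap: [0-6 ALLOC][7-41 FREE]
Op 2: a = realloc(a, 12) -> a = 0; heap: [0-11 ALLOC][12-41 FREE]
Op 3: b = malloc(7) -> b = 12; heap: [0-11 ALLOC][12-18 ALLOC][19-41 FREE]
Op 4: b = realloc(b, 4) -> b = 12; heap: [0-11 ALLOC][12-15 ALLOC][16-41 FREE]
Op 5: c = malloc(3) -> c = 16; heap: [0-11 ALLOC][12-15 ALLOC][16-18 ALLOC][19-41 FREE]
free(c): c = 16 -> block [16-18 ALLOC]; mark free, coalesce with adjacent free neighbors -> [0-11 ALLOC][12-15 ALLOC][16-41 FREE]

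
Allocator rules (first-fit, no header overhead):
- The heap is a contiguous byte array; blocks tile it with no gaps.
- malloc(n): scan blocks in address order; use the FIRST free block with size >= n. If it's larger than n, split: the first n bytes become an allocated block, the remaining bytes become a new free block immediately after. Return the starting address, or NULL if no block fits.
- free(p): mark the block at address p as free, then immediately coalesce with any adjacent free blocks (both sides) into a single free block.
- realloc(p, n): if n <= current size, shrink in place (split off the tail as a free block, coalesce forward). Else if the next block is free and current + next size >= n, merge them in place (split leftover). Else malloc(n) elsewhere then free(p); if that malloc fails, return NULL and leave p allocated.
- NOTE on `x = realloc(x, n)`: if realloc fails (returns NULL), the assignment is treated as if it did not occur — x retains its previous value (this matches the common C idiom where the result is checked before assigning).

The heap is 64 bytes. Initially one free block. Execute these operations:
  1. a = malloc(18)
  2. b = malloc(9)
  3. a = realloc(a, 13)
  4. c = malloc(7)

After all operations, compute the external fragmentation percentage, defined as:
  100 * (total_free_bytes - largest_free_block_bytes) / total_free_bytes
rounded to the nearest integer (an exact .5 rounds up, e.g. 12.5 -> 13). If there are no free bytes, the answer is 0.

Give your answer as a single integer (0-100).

Answer: 14

Derivation:
Op 1: a = malloc(18) -> a = 0; heap: [0-17 ALLOC][18-63 FREE]
Op 2: b = malloc(9) -> b = 18; heap: [0-17 ALLOC][18-26 ALLOC][27-63 FREE]
Op 3: a = realloc(a, 13) -> a = 0; heap: [0-12 ALLOC][13-17 FREE][18-26 ALLOC][27-63 FREE]
Op 4: c = malloc(7) -> c = 27; heap: [0-12 ALLOC][13-17 FREE][18-26 ALLOC][27-33 ALLOC][34-63 FREE]
Free blocks: [5 30] total_free=35 largest=30 -> 100*(35-30)/35 = 500/35 ≈ 14.286 -> rounds to 14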